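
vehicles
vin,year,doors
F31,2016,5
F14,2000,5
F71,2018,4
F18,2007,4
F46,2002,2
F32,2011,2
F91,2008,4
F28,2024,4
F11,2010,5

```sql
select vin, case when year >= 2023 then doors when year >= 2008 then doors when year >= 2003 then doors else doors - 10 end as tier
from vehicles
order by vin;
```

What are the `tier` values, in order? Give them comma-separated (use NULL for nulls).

5, -5, 4, 4, 5, 2, -8, 4, 4

vin=F11: year >= 2008 → 5
vin=F14: ELSE → -5
vin=F18: year >= 2003 → 4
vin=F28: year >= 2023 → 4
vin=F31: year >= 2008 → 5
vin=F32: year >= 2008 → 2
vin=F46: ELSE → -8
vin=F71: year >= 2008 → 4
vin=F91: year >= 2008 → 4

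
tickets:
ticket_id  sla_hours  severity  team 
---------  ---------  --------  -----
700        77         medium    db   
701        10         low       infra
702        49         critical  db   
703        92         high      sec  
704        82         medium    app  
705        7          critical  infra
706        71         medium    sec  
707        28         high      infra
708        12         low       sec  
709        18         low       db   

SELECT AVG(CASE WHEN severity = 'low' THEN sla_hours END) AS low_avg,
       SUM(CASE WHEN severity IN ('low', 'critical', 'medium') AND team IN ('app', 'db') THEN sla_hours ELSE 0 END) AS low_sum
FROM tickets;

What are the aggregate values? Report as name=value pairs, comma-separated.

[low_avg: severity = 'low']
ticket_id=700: ✗
ticket_id=701: ✓ → 10
ticket_id=702: ✗
ticket_id=703: ✗
ticket_id=704: ✗
ticket_id=705: ✗
ticket_id=706: ✗
ticket_id=707: ✗
ticket_id=708: ✓ → 12
ticket_id=709: ✓ → 18
low_avg = (10 + 12 + 18) / 3 = 13.3333333333
—
[low_sum: severity IN ('low', 'critical', 'medium') AND team IN ('app', 'db')]
ticket_id=700: ✓ → 77
ticket_id=701: ✗
ticket_id=702: ✓ → 49
ticket_id=703: ✗
ticket_id=704: ✓ → 82
ticket_id=705: ✗
ticket_id=706: ✗
ticket_id=707: ✗
ticket_id=708: ✗
ticket_id=709: ✓ → 18
low_sum = 77 + 49 + 82 + 18 = 226

low_avg=13.3333333333, low_sum=226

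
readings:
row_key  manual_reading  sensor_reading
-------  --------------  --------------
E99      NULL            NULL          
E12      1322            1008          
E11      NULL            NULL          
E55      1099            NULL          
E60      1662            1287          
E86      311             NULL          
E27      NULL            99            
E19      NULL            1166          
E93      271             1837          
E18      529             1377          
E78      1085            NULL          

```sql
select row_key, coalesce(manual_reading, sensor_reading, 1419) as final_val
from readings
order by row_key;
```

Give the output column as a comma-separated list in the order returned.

row_key=E11: manual_reading=NULL, sensor_reading=NULL, → literal 1419 → 1419
row_key=E12: manual_reading=1322 → 1322
row_key=E18: manual_reading=529 → 529
row_key=E19: manual_reading=NULL, sensor_reading=1166 → 1166
row_key=E27: manual_reading=NULL, sensor_reading=99 → 99
row_key=E55: manual_reading=1099 → 1099
row_key=E60: manual_reading=1662 → 1662
row_key=E78: manual_reading=1085 → 1085
row_key=E86: manual_reading=311 → 311
row_key=E93: manual_reading=271 → 271
row_key=E99: manual_reading=NULL, sensor_reading=NULL, → literal 1419 → 1419

1419, 1322, 529, 1166, 99, 1099, 1662, 1085, 311, 271, 1419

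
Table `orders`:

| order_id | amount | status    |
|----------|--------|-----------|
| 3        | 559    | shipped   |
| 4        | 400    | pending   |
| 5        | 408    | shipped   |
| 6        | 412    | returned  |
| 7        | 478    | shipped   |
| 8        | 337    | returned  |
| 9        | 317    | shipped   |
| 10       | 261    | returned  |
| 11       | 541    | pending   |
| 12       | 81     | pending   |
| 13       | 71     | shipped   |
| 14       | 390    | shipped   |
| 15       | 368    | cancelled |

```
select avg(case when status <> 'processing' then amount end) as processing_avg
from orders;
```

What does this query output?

order_id=3: ✓ → 559
order_id=4: ✓ → 400
order_id=5: ✓ → 408
order_id=6: ✓ → 412
order_id=7: ✓ → 478
order_id=8: ✓ → 337
order_id=9: ✓ → 317
order_id=10: ✓ → 261
order_id=11: ✓ → 541
order_id=12: ✓ → 81
order_id=13: ✓ → 71
order_id=14: ✓ → 390
order_id=15: ✓ → 368
processing_avg = (559 + 400 + 408 + 412 + 478 + 337 + 317 + 261 + 541 + 81 + 71 + 390 + 368) / 13 = 355.6153846154

355.6153846154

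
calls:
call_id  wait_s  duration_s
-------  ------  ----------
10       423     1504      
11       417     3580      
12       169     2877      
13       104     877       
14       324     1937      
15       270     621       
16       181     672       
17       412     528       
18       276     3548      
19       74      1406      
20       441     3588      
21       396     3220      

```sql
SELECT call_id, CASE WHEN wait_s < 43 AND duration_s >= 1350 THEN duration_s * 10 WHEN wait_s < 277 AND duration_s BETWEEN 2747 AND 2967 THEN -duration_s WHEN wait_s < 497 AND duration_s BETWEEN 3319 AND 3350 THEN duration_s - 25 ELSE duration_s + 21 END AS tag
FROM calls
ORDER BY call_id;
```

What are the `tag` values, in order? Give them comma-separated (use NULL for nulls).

1525, 3601, -2877, 898, 1958, 642, 693, 549, 3569, 1427, 3609, 3241

call_id=10: ELSE → 1525
call_id=11: ELSE → 3601
call_id=12: wait_s < 277 AND duration_s BETWEEN 2747 AND 2967 → -2877
call_id=13: ELSE → 898
call_id=14: ELSE → 1958
call_id=15: ELSE → 642
call_id=16: ELSE → 693
call_id=17: ELSE → 549
call_id=18: ELSE → 3569
call_id=19: ELSE → 1427
call_id=20: ELSE → 3609
call_id=21: ELSE → 3241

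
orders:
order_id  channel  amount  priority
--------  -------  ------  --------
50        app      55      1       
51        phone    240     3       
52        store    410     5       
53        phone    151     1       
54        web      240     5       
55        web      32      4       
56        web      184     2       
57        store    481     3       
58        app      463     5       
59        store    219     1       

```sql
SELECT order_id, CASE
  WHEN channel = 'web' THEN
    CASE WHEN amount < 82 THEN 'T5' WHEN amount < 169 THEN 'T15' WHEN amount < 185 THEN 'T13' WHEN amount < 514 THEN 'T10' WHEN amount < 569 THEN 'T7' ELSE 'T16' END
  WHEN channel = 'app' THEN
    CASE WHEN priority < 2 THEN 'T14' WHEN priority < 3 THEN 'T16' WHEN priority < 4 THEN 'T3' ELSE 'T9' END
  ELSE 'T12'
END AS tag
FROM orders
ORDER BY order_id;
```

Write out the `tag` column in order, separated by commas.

order_id=50: channel='app' → inner[priority < 2] → T14
order_id=51: channel='phone' → outer ELSE → T12
order_id=52: channel='store' → outer ELSE → T12
order_id=53: channel='phone' → outer ELSE → T12
order_id=54: channel='web' → inner[amount < 514] → T10
order_id=55: channel='web' → inner[amount < 82] → T5
order_id=56: channel='web' → inner[amount < 185] → T13
order_id=57: channel='store' → outer ELSE → T12
order_id=58: channel='app' → inner[ELSE] → T9
order_id=59: channel='store' → outer ELSE → T12

T14, T12, T12, T12, T10, T5, T13, T12, T9, T12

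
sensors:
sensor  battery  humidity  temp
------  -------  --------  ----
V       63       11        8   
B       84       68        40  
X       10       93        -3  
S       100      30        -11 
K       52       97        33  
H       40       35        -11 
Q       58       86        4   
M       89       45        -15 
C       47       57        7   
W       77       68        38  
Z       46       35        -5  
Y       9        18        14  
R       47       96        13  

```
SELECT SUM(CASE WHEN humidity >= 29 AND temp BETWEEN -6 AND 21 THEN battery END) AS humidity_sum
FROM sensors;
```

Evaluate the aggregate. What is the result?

sensor=V: ✗
sensor=B: ✗
sensor=X: ✓ → 10
sensor=S: ✗
sensor=K: ✗
sensor=H: ✗
sensor=Q: ✓ → 58
sensor=M: ✗
sensor=C: ✓ → 47
sensor=W: ✗
sensor=Z: ✓ → 46
sensor=Y: ✗
sensor=R: ✓ → 47
humidity_sum = 10 + 58 + 47 + 46 + 47 = 208

208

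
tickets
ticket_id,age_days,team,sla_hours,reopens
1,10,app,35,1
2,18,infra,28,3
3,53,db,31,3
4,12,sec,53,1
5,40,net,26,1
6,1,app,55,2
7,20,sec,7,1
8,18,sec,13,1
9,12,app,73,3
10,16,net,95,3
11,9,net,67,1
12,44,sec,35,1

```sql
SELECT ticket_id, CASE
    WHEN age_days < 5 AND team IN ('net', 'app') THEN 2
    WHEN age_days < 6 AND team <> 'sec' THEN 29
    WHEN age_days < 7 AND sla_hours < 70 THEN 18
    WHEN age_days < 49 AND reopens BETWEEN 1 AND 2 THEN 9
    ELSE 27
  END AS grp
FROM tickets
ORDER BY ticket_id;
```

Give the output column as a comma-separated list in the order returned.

9, 27, 27, 9, 9, 2, 9, 9, 27, 27, 9, 9

ticket_id=1: age_days < 49 AND reopens BETWEEN 1 AND 2 → 9
ticket_id=2: ELSE → 27
ticket_id=3: ELSE → 27
ticket_id=4: age_days < 49 AND reopens BETWEEN 1 AND 2 → 9
ticket_id=5: age_days < 49 AND reopens BETWEEN 1 AND 2 → 9
ticket_id=6: age_days < 5 AND team IN ('net', 'app') → 2
ticket_id=7: age_days < 49 AND reopens BETWEEN 1 AND 2 → 9
ticket_id=8: age_days < 49 AND reopens BETWEEN 1 AND 2 → 9
ticket_id=9: ELSE → 27
ticket_id=10: ELSE → 27
ticket_id=11: age_days < 49 AND reopens BETWEEN 1 AND 2 → 9
ticket_id=12: age_days < 49 AND reopens BETWEEN 1 AND 2 → 9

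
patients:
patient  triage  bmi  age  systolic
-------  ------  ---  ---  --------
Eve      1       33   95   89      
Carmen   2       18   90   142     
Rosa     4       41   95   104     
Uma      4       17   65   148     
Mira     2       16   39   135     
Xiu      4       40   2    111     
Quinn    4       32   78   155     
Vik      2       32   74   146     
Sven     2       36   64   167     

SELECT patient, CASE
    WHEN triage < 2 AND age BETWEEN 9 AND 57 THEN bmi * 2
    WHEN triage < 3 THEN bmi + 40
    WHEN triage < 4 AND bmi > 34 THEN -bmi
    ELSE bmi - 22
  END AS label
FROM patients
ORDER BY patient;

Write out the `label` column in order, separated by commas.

58, 73, 56, 10, 19, 76, -5, 72, 18

patient=Carmen: triage < 3 → 58
patient=Eve: triage < 3 → 73
patient=Mira: triage < 3 → 56
patient=Quinn: ELSE → 10
patient=Rosa: ELSE → 19
patient=Sven: triage < 3 → 76
patient=Uma: ELSE → -5
patient=Vik: triage < 3 → 72
patient=Xiu: ELSE → 18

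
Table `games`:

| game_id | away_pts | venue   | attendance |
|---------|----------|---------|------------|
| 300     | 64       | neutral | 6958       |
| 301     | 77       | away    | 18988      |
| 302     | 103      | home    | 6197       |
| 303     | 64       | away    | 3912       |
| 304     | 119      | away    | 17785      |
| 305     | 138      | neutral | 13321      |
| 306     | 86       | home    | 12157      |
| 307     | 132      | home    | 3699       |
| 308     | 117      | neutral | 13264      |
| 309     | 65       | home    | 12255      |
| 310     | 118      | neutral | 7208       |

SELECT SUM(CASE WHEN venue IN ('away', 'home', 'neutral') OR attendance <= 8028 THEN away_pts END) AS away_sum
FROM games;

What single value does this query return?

1083

game_id=300: ✓ → 64
game_id=301: ✓ → 77
game_id=302: ✓ → 103
game_id=303: ✓ → 64
game_id=304: ✓ → 119
game_id=305: ✓ → 138
game_id=306: ✓ → 86
game_id=307: ✓ → 132
game_id=308: ✓ → 117
game_id=309: ✓ → 65
game_id=310: ✓ → 118
away_sum = 64 + 77 + 103 + 64 + 119 + 138 + 86 + 132 + 117 + 65 + 118 = 1083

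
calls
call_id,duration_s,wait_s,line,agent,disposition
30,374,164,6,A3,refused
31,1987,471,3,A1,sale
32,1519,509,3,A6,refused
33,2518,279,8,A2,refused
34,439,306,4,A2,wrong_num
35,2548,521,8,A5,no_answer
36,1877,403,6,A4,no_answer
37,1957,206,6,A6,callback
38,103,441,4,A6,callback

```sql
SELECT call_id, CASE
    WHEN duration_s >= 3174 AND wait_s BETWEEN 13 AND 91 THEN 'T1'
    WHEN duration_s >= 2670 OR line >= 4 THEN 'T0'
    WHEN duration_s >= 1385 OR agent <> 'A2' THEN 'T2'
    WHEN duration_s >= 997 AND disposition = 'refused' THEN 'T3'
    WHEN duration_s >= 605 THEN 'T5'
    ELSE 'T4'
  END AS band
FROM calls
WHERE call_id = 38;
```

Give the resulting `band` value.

T0

call_id = 38: duration_s=103, wait_s=441, line=4, agent=A6, disposition=callback.
duration_s >= 3174 AND wait_s BETWEEN 13 AND 91 → false
duration_s >= 2670 OR line >= 4 → true → T0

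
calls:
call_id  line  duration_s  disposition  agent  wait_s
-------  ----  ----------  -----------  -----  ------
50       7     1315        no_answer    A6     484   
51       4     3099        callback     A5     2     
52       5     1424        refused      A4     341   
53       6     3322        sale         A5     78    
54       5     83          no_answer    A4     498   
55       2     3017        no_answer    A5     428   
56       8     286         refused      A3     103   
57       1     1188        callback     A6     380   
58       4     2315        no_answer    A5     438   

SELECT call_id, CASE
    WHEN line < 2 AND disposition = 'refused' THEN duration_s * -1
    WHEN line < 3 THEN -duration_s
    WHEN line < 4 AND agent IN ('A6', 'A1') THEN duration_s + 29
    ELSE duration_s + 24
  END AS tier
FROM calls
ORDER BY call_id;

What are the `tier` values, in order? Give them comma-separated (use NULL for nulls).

call_id=50: ELSE → 1339
call_id=51: ELSE → 3123
call_id=52: ELSE → 1448
call_id=53: ELSE → 3346
call_id=54: ELSE → 107
call_id=55: line < 3 → -3017
call_id=56: ELSE → 310
call_id=57: line < 3 → -1188
call_id=58: ELSE → 2339

1339, 3123, 1448, 3346, 107, -3017, 310, -1188, 2339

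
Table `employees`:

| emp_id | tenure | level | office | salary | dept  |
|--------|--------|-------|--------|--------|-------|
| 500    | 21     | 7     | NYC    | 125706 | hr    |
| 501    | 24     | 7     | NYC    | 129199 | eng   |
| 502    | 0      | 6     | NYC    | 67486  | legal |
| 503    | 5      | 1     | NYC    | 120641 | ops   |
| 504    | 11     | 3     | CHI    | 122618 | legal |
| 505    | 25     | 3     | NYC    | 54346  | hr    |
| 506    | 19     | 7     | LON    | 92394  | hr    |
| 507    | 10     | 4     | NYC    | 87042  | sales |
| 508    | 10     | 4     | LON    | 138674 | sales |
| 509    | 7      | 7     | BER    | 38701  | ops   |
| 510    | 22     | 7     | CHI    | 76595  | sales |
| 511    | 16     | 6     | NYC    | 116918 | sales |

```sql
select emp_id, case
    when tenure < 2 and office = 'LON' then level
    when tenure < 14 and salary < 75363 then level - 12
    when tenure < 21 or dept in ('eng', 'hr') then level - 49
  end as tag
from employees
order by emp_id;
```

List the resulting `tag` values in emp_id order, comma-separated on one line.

emp_id=500: tenure < 21 or dept in ('eng', 'hr') → -42
emp_id=501: tenure < 21 or dept in ('eng', 'hr') → -42
emp_id=502: tenure < 14 and salary < 75363 → -6
emp_id=503: tenure < 21 or dept in ('eng', 'hr') → -48
emp_id=504: tenure < 21 or dept in ('eng', 'hr') → -46
emp_id=505: tenure < 21 or dept in ('eng', 'hr') → -46
emp_id=506: tenure < 21 or dept in ('eng', 'hr') → -42
emp_id=507: tenure < 21 or dept in ('eng', 'hr') → -45
emp_id=508: tenure < 21 or dept in ('eng', 'hr') → -45
emp_id=509: tenure < 14 and salary < 75363 → -5
emp_id=510: (no match → NULL) → NULL
emp_id=511: tenure < 21 or dept in ('eng', 'hr') → -43

-42, -42, -6, -48, -46, -46, -42, -45, -45, -5, NULL, -43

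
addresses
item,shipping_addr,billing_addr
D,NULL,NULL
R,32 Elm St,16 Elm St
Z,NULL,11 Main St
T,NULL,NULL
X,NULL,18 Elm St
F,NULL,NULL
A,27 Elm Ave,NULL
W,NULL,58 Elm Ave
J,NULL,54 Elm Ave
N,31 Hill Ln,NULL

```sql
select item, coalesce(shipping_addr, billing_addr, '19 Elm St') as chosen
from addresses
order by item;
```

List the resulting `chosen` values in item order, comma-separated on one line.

item=A: shipping_addr=27 Elm Ave → 27 Elm Ave
item=D: shipping_addr=NULL, billing_addr=NULL, → literal 19 Elm St → 19 Elm St
item=F: shipping_addr=NULL, billing_addr=NULL, → literal 19 Elm St → 19 Elm St
item=J: shipping_addr=NULL, billing_addr=54 Elm Ave → 54 Elm Ave
item=N: shipping_addr=31 Hill Ln → 31 Hill Ln
item=R: shipping_addr=32 Elm St → 32 Elm St
item=T: shipping_addr=NULL, billing_addr=NULL, → literal 19 Elm St → 19 Elm St
item=W: shipping_addr=NULL, billing_addr=58 Elm Ave → 58 Elm Ave
item=X: shipping_addr=NULL, billing_addr=18 Elm St → 18 Elm St
item=Z: shipping_addr=NULL, billing_addr=11 Main St → 11 Main St

27 Elm Ave, 19 Elm St, 19 Elm St, 54 Elm Ave, 31 Hill Ln, 32 Elm St, 19 Elm St, 58 Elm Ave, 18 Elm St, 11 Main St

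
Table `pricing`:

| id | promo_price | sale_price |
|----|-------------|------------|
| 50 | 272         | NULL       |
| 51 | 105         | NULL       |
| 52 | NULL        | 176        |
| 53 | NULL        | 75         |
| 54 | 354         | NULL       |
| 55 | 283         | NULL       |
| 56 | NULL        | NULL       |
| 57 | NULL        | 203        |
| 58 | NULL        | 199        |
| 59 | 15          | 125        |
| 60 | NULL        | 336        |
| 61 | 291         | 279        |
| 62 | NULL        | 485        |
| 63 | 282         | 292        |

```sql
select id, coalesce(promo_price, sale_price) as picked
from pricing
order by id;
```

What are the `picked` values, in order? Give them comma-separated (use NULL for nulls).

id=50: promo_price=272 → 272
id=51: promo_price=105 → 105
id=52: promo_price=NULL, sale_price=176 → 176
id=53: promo_price=NULL, sale_price=75 → 75
id=54: promo_price=354 → 354
id=55: promo_price=283 → 283
id=56: promo_price=NULL, sale_price=NULL (all NULL) → NULL
id=57: promo_price=NULL, sale_price=203 → 203
id=58: promo_price=NULL, sale_price=199 → 199
id=59: promo_price=15 → 15
id=60: promo_price=NULL, sale_price=336 → 336
id=61: promo_price=291 → 291
id=62: promo_price=NULL, sale_price=485 → 485
id=63: promo_price=282 → 282

272, 105, 176, 75, 354, 283, NULL, 203, 199, 15, 336, 291, 485, 282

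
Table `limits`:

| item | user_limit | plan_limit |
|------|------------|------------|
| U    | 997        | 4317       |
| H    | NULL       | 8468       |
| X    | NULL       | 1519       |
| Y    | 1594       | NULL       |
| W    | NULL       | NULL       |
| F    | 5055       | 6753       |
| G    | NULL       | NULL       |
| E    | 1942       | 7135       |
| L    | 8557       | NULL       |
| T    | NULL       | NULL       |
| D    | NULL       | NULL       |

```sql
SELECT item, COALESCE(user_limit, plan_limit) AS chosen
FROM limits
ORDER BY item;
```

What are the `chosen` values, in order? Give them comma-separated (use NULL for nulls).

item=D: user_limit=NULL, plan_limit=NULL (all NULL) → NULL
item=E: user_limit=1942 → 1942
item=F: user_limit=5055 → 5055
item=G: user_limit=NULL, plan_limit=NULL (all NULL) → NULL
item=H: user_limit=NULL, plan_limit=8468 → 8468
item=L: user_limit=8557 → 8557
item=T: user_limit=NULL, plan_limit=NULL (all NULL) → NULL
item=U: user_limit=997 → 997
item=W: user_limit=NULL, plan_limit=NULL (all NULL) → NULL
item=X: user_limit=NULL, plan_limit=1519 → 1519
item=Y: user_limit=1594 → 1594

NULL, 1942, 5055, NULL, 8468, 8557, NULL, 997, NULL, 1519, 1594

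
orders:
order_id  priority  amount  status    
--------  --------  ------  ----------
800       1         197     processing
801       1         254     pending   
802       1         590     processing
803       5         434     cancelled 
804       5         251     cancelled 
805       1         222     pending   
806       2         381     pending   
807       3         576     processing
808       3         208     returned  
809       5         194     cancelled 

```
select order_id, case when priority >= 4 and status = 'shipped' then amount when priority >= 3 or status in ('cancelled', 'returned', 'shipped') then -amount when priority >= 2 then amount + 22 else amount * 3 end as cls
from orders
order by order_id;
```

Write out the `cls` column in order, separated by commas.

order_id=800: ELSE → 591
order_id=801: ELSE → 762
order_id=802: ELSE → 1770
order_id=803: priority >= 3 or status in ('cancelled', 'returned', 'shipped') → -434
order_id=804: priority >= 3 or status in ('cancelled', 'returned', 'shipped') → -251
order_id=805: ELSE → 666
order_id=806: priority >= 2 → 403
order_id=807: priority >= 3 or status in ('cancelled', 'returned', 'shipped') → -576
order_id=808: priority >= 3 or status in ('cancelled', 'returned', 'shipped') → -208
order_id=809: priority >= 3 or status in ('cancelled', 'returned', 'shipped') → -194

591, 762, 1770, -434, -251, 666, 403, -576, -208, -194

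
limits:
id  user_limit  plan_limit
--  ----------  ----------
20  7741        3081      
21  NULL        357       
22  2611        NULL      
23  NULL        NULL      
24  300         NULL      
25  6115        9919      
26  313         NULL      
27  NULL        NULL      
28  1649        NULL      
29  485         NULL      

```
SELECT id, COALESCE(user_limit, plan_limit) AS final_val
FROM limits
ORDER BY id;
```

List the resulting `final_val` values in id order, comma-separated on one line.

id=20: user_limit=7741 → 7741
id=21: user_limit=NULL, plan_limit=357 → 357
id=22: user_limit=2611 → 2611
id=23: user_limit=NULL, plan_limit=NULL (all NULL) → NULL
id=24: user_limit=300 → 300
id=25: user_limit=6115 → 6115
id=26: user_limit=313 → 313
id=27: user_limit=NULL, plan_limit=NULL (all NULL) → NULL
id=28: user_limit=1649 → 1649
id=29: user_limit=485 → 485

7741, 357, 2611, NULL, 300, 6115, 313, NULL, 1649, 485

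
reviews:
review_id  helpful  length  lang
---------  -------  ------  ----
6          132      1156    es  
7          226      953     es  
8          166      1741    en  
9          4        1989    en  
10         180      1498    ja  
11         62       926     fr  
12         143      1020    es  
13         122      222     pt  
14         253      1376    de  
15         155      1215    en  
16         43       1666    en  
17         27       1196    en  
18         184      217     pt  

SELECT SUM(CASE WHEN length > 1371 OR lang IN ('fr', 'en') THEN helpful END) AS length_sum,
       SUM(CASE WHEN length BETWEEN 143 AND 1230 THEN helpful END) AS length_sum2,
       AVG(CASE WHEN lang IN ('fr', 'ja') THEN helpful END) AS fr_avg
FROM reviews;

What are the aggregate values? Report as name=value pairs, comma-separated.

length_sum=890, length_sum2=1051, fr_avg=121

[length_sum: length > 1371 OR lang IN ('fr', 'en')]
review_id=6: ✗
review_id=7: ✗
review_id=8: ✓ → 166
review_id=9: ✓ → 4
review_id=10: ✓ → 180
review_id=11: ✓ → 62
review_id=12: ✗
review_id=13: ✗
review_id=14: ✓ → 253
review_id=15: ✓ → 155
review_id=16: ✓ → 43
review_id=17: ✓ → 27
review_id=18: ✗
length_sum = 166 + 4 + 180 + 62 + 253 + 155 + 43 + 27 = 890
—
[length_sum2: length BETWEEN 143 AND 1230]
review_id=6: ✓ → 132
review_id=7: ✓ → 226
review_id=8: ✗
review_id=9: ✗
review_id=10: ✗
review_id=11: ✓ → 62
review_id=12: ✓ → 143
review_id=13: ✓ → 122
review_id=14: ✗
review_id=15: ✓ → 155
review_id=16: ✗
review_id=17: ✓ → 27
review_id=18: ✓ → 184
length_sum2 = 132 + 226 + 62 + 143 + 122 + 155 + 27 + 184 = 1051
—
[fr_avg: lang IN ('fr', 'ja')]
review_id=6: ✗
review_id=7: ✗
review_id=8: ✗
review_id=9: ✗
review_id=10: ✓ → 180
review_id=11: ✓ → 62
review_id=12: ✗
review_id=13: ✗
review_id=14: ✗
review_id=15: ✗
review_id=16: ✗
review_id=17: ✗
review_id=18: ✗
fr_avg = (180 + 62) / 2 = 121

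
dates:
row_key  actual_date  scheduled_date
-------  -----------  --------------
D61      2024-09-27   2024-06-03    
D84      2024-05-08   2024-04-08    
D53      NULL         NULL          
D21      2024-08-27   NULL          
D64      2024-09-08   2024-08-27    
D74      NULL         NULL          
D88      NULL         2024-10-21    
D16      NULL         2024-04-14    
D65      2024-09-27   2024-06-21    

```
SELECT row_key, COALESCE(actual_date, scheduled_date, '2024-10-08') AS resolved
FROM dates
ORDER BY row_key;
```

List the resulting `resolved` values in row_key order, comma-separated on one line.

2024-04-14, 2024-08-27, 2024-10-08, 2024-09-27, 2024-09-08, 2024-09-27, 2024-10-08, 2024-05-08, 2024-10-21

row_key=D16: actual_date=NULL, scheduled_date=2024-04-14 → 2024-04-14
row_key=D21: actual_date=2024-08-27 → 2024-08-27
row_key=D53: actual_date=NULL, scheduled_date=NULL, → literal 2024-10-08 → 2024-10-08
row_key=D61: actual_date=2024-09-27 → 2024-09-27
row_key=D64: actual_date=2024-09-08 → 2024-09-08
row_key=D65: actual_date=2024-09-27 → 2024-09-27
row_key=D74: actual_date=NULL, scheduled_date=NULL, → literal 2024-10-08 → 2024-10-08
row_key=D84: actual_date=2024-05-08 → 2024-05-08
row_key=D88: actual_date=NULL, scheduled_date=2024-10-21 → 2024-10-21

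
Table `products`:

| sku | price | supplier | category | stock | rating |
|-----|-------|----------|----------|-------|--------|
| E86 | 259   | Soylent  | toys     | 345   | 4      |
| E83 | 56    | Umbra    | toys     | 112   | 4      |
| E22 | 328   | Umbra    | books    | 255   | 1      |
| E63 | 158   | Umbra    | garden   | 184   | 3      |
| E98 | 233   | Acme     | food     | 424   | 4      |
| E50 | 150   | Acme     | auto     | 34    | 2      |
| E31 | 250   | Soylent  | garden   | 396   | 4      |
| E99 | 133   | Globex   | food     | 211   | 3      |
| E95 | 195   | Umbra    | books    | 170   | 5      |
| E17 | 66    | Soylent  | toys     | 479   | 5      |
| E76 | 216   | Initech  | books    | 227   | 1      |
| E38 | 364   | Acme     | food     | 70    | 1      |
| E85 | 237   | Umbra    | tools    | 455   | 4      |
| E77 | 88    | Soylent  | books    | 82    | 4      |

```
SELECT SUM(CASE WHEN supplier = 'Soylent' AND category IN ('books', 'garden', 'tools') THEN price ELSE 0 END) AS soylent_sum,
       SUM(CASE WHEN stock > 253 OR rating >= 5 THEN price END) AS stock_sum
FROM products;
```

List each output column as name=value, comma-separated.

[soylent_sum: supplier = 'Soylent' AND category IN ('books', 'garden', 'tools')]
sku=E86: ✗
sku=E83: ✗
sku=E22: ✗
sku=E63: ✗
sku=E98: ✗
sku=E50: ✗
sku=E31: ✓ → 250
sku=E99: ✗
sku=E95: ✗
sku=E17: ✗
sku=E76: ✗
sku=E38: ✗
sku=E85: ✗
sku=E77: ✓ → 88
soylent_sum = 250 + 88 = 338
—
[stock_sum: stock > 253 OR rating >= 5]
sku=E86: ✓ → 259
sku=E83: ✗
sku=E22: ✓ → 328
sku=E63: ✗
sku=E98: ✓ → 233
sku=E50: ✗
sku=E31: ✓ → 250
sku=E99: ✗
sku=E95: ✓ → 195
sku=E17: ✓ → 66
sku=E76: ✗
sku=E38: ✗
sku=E85: ✓ → 237
sku=E77: ✗
stock_sum = 259 + 328 + 233 + 250 + 195 + 66 + 237 = 1568

soylent_sum=338, stock_sum=1568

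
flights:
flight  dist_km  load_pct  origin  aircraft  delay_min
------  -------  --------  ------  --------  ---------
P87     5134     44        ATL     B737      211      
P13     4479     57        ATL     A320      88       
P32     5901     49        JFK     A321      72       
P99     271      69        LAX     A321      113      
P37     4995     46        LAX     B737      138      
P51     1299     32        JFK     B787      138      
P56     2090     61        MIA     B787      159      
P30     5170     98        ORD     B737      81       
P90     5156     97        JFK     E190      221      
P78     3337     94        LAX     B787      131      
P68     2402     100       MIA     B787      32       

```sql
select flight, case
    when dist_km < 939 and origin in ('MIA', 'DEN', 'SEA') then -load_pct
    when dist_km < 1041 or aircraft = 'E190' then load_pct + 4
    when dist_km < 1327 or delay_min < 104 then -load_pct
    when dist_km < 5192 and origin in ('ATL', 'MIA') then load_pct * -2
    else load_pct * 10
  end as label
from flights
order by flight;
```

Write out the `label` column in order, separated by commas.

flight=P13: dist_km < 1327 or delay_min < 104 → -57
flight=P30: dist_km < 1327 or delay_min < 104 → -98
flight=P32: dist_km < 1327 or delay_min < 104 → -49
flight=P37: ELSE → 460
flight=P51: dist_km < 1327 or delay_min < 104 → -32
flight=P56: dist_km < 5192 and origin in ('ATL', 'MIA') → -122
flight=P68: dist_km < 1327 or delay_min < 104 → -100
flight=P78: ELSE → 940
flight=P87: dist_km < 5192 and origin in ('ATL', 'MIA') → -88
flight=P90: dist_km < 1041 or aircraft = 'E190' → 101
flight=P99: dist_km < 1041 or aircraft = 'E190' → 73

-57, -98, -49, 460, -32, -122, -100, 940, -88, 101, 73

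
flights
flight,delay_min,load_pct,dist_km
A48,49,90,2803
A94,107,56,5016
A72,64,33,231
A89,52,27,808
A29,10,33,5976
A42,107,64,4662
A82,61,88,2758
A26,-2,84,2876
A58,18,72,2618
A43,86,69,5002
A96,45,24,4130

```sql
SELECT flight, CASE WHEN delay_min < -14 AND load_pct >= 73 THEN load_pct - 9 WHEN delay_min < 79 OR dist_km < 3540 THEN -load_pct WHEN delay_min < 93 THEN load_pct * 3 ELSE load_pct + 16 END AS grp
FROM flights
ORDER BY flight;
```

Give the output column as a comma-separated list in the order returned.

flight=A26: delay_min < 79 OR dist_km < 3540 → -84
flight=A29: delay_min < 79 OR dist_km < 3540 → -33
flight=A42: ELSE → 80
flight=A43: delay_min < 93 → 207
flight=A48: delay_min < 79 OR dist_km < 3540 → -90
flight=A58: delay_min < 79 OR dist_km < 3540 → -72
flight=A72: delay_min < 79 OR dist_km < 3540 → -33
flight=A82: delay_min < 79 OR dist_km < 3540 → -88
flight=A89: delay_min < 79 OR dist_km < 3540 → -27
flight=A94: ELSE → 72
flight=A96: delay_min < 79 OR dist_km < 3540 → -24

-84, -33, 80, 207, -90, -72, -33, -88, -27, 72, -24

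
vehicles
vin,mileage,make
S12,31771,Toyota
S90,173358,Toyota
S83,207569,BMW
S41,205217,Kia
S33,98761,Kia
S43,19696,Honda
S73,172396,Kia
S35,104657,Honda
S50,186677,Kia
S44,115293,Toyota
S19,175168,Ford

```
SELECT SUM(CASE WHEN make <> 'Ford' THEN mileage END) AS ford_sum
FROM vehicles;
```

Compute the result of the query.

1315395

vin=S12: ✓ → 31771
vin=S90: ✓ → 173358
vin=S83: ✓ → 207569
vin=S41: ✓ → 205217
vin=S33: ✓ → 98761
vin=S43: ✓ → 19696
vin=S73: ✓ → 172396
vin=S35: ✓ → 104657
vin=S50: ✓ → 186677
vin=S44: ✓ → 115293
vin=S19: ✗
ford_sum = 31771 + 173358 + 207569 + 205217 + 98761 + 19696 + 172396 + 104657 + 186677 + 115293 = 1315395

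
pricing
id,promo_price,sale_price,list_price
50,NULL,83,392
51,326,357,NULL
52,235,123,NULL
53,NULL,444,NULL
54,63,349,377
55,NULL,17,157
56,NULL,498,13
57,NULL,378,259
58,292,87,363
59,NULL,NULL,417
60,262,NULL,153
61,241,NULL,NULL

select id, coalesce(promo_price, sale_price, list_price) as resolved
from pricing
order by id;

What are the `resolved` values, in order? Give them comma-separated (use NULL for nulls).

id=50: promo_price=NULL, sale_price=83 → 83
id=51: promo_price=326 → 326
id=52: promo_price=235 → 235
id=53: promo_price=NULL, sale_price=444 → 444
id=54: promo_price=63 → 63
id=55: promo_price=NULL, sale_price=17 → 17
id=56: promo_price=NULL, sale_price=498 → 498
id=57: promo_price=NULL, sale_price=378 → 378
id=58: promo_price=292 → 292
id=59: promo_price=NULL, sale_price=NULL, list_price=417 → 417
id=60: promo_price=262 → 262
id=61: promo_price=241 → 241

83, 326, 235, 444, 63, 17, 498, 378, 292, 417, 262, 241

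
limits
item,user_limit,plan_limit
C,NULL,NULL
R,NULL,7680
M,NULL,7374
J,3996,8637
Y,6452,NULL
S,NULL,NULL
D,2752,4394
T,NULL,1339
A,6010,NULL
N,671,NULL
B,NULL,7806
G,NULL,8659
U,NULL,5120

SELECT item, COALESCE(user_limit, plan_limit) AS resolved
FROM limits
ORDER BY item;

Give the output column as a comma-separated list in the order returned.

6010, 7806, NULL, 2752, 8659, 3996, 7374, 671, 7680, NULL, 1339, 5120, 6452

item=A: user_limit=6010 → 6010
item=B: user_limit=NULL, plan_limit=7806 → 7806
item=C: user_limit=NULL, plan_limit=NULL (all NULL) → NULL
item=D: user_limit=2752 → 2752
item=G: user_limit=NULL, plan_limit=8659 → 8659
item=J: user_limit=3996 → 3996
item=M: user_limit=NULL, plan_limit=7374 → 7374
item=N: user_limit=671 → 671
item=R: user_limit=NULL, plan_limit=7680 → 7680
item=S: user_limit=NULL, plan_limit=NULL (all NULL) → NULL
item=T: user_limit=NULL, plan_limit=1339 → 1339
item=U: user_limit=NULL, plan_limit=5120 → 5120
item=Y: user_limit=6452 → 6452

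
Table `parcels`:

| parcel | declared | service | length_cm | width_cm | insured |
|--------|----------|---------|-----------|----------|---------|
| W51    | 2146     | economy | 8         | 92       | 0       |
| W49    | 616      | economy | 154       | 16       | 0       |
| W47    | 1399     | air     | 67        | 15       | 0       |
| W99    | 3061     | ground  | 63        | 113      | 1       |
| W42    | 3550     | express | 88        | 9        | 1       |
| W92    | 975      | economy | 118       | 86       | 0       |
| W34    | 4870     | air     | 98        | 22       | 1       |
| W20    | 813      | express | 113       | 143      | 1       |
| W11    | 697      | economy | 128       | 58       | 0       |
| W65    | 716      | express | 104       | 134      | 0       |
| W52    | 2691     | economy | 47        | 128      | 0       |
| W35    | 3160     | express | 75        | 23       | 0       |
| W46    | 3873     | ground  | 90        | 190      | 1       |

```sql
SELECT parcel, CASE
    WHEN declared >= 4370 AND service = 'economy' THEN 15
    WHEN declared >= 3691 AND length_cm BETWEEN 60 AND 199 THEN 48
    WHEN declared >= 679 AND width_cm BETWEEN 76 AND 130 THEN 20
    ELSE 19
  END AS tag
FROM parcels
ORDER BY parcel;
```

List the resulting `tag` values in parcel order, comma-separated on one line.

19, 19, 48, 19, 19, 48, 19, 19, 20, 20, 19, 20, 20

parcel=W11: ELSE → 19
parcel=W20: ELSE → 19
parcel=W34: declared >= 3691 AND length_cm BETWEEN 60 AND 199 → 48
parcel=W35: ELSE → 19
parcel=W42: ELSE → 19
parcel=W46: declared >= 3691 AND length_cm BETWEEN 60 AND 199 → 48
parcel=W47: ELSE → 19
parcel=W49: ELSE → 19
parcel=W51: declared >= 679 AND width_cm BETWEEN 76 AND 130 → 20
parcel=W52: declared >= 679 AND width_cm BETWEEN 76 AND 130 → 20
parcel=W65: ELSE → 19
parcel=W92: declared >= 679 AND width_cm BETWEEN 76 AND 130 → 20
parcel=W99: declared >= 679 AND width_cm BETWEEN 76 AND 130 → 20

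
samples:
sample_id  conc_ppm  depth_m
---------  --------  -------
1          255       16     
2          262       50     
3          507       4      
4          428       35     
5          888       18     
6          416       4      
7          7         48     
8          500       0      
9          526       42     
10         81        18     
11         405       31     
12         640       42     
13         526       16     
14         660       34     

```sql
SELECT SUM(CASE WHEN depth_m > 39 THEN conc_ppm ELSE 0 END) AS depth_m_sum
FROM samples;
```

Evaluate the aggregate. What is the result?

sample_id=1: ✗
sample_id=2: ✓ → 262
sample_id=3: ✗
sample_id=4: ✗
sample_id=5: ✗
sample_id=6: ✗
sample_id=7: ✓ → 7
sample_id=8: ✗
sample_id=9: ✓ → 526
sample_id=10: ✗
sample_id=11: ✗
sample_id=12: ✓ → 640
sample_id=13: ✗
sample_id=14: ✗
depth_m_sum = 262 + 7 + 526 + 640 = 1435

1435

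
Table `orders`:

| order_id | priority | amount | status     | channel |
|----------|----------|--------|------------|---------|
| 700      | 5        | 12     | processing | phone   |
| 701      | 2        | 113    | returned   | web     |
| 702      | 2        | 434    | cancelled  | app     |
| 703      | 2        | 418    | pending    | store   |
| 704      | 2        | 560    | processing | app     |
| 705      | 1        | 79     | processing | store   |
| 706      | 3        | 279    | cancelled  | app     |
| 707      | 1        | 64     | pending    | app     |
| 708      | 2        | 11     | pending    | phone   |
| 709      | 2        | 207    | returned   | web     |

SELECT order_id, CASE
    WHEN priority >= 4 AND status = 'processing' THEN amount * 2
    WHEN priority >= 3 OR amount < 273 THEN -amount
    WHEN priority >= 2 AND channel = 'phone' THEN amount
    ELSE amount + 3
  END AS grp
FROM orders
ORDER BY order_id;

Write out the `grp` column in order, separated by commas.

24, -113, 437, 421, 563, -79, -279, -64, -11, -207

order_id=700: priority >= 4 AND status = 'processing' → 24
order_id=701: priority >= 3 OR amount < 273 → -113
order_id=702: ELSE → 437
order_id=703: ELSE → 421
order_id=704: ELSE → 563
order_id=705: priority >= 3 OR amount < 273 → -79
order_id=706: priority >= 3 OR amount < 273 → -279
order_id=707: priority >= 3 OR amount < 273 → -64
order_id=708: priority >= 3 OR amount < 273 → -11
order_id=709: priority >= 3 OR amount < 273 → -207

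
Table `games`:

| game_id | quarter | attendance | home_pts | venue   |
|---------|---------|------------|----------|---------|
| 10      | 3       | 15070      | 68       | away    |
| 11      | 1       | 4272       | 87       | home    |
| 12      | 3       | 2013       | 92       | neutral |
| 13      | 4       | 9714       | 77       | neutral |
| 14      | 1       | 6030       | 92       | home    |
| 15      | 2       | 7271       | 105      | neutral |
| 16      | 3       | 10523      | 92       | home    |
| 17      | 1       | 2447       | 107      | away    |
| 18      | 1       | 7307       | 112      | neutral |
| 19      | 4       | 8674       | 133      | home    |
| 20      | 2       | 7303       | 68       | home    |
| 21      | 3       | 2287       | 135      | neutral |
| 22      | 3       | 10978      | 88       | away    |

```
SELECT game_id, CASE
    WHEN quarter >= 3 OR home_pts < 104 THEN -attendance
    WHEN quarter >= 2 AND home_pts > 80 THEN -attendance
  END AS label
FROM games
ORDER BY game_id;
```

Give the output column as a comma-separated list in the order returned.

-15070, -4272, -2013, -9714, -6030, -7271, -10523, NULL, NULL, -8674, -7303, -2287, -10978

game_id=10: quarter >= 3 OR home_pts < 104 → -15070
game_id=11: quarter >= 3 OR home_pts < 104 → -4272
game_id=12: quarter >= 3 OR home_pts < 104 → -2013
game_id=13: quarter >= 3 OR home_pts < 104 → -9714
game_id=14: quarter >= 3 OR home_pts < 104 → -6030
game_id=15: quarter >= 2 AND home_pts > 80 → -7271
game_id=16: quarter >= 3 OR home_pts < 104 → -10523
game_id=17: (no match → NULL) → NULL
game_id=18: (no match → NULL) → NULL
game_id=19: quarter >= 3 OR home_pts < 104 → -8674
game_id=20: quarter >= 3 OR home_pts < 104 → -7303
game_id=21: quarter >= 3 OR home_pts < 104 → -2287
game_id=22: quarter >= 3 OR home_pts < 104 → -10978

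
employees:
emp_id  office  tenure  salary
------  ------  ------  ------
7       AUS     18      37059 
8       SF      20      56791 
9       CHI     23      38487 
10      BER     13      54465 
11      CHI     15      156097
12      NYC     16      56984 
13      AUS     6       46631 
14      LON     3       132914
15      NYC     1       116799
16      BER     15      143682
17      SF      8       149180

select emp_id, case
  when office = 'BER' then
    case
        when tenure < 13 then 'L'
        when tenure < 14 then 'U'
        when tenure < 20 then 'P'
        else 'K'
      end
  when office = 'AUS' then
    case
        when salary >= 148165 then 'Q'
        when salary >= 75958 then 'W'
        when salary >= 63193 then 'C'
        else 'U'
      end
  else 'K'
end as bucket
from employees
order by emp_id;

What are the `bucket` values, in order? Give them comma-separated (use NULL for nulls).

U, K, K, U, K, K, U, K, K, P, K

emp_id=7: office='AUS' → inner[ELSE] → U
emp_id=8: office='SF' → outer ELSE → K
emp_id=9: office='CHI' → outer ELSE → K
emp_id=10: office='BER' → inner[tenure < 14] → U
emp_id=11: office='CHI' → outer ELSE → K
emp_id=12: office='NYC' → outer ELSE → K
emp_id=13: office='AUS' → inner[ELSE] → U
emp_id=14: office='LON' → outer ELSE → K
emp_id=15: office='NYC' → outer ELSE → K
emp_id=16: office='BER' → inner[tenure < 20] → P
emp_id=17: office='SF' → outer ELSE → K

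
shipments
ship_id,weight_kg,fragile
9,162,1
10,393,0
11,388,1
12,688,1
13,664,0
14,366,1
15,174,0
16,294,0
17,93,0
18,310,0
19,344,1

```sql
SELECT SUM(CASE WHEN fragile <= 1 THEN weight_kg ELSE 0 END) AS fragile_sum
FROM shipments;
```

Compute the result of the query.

3876

ship_id=9: ✓ → 162
ship_id=10: ✓ → 393
ship_id=11: ✓ → 388
ship_id=12: ✓ → 688
ship_id=13: ✓ → 664
ship_id=14: ✓ → 366
ship_id=15: ✓ → 174
ship_id=16: ✓ → 294
ship_id=17: ✓ → 93
ship_id=18: ✓ → 310
ship_id=19: ✓ → 344
fragile_sum = 162 + 393 + 388 + 688 + 664 + 366 + 174 + 294 + 93 + 310 + 344 = 3876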